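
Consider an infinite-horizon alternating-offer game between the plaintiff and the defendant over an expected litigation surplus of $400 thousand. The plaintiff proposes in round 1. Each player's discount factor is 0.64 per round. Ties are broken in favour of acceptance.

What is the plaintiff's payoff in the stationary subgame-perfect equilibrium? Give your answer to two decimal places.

243.90

When the plaintiff proposes, the defendant accepts any offer worth at least 0.64 times what the defendant would get by proposing next round; and vice versa.
This gives x = 400 − 0.64y and y = 400 − 0.64x, where x and y are each side's share when it proposes.
Hence (1 − 0.64·0.64)x = 400(1 − 0.64), i.e. 0.5904·x = 144.
x ≈ 243.9024; the defendant's share is 400 − x ≈ 156.0976.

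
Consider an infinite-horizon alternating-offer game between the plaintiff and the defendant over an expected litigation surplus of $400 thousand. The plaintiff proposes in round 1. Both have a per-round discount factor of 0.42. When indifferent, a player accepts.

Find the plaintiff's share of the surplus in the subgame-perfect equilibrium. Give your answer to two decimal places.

In a stationary SPE each proposer offers the other exactly their discounted continuation value.
If the plaintiff keeps x when proposing and the defendant keeps y when proposing, then x = 400 − 0.42y and y = 400 − 0.42x.
Solving: x = 400(1 − 0.42) / (1 − 0.42·0.42) = 232 / 0.8236 ≈ 281.6901.
The defendant gets 400 − 281.6901 ≈ 118.3099.

281.69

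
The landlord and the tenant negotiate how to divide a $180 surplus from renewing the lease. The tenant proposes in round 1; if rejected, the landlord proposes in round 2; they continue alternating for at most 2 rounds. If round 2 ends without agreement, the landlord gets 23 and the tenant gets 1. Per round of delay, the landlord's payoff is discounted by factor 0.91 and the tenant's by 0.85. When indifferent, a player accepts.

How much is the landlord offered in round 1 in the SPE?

162.89

Round 2 (the landlord proposes): the tenant gets 1 if talks fail, so the landlord offers 1 and keeps 179.
Round 1 (the tenant proposes): the landlord can get 179 next round, worth 0.91 × 179 = 162.89 now. The tenant offers 162.89 and keeps 180 − 162.89 = 17.11.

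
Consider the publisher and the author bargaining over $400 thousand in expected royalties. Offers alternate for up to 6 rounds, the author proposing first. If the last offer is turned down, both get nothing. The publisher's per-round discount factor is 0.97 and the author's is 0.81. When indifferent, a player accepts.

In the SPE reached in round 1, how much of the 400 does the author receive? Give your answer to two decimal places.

28.84

Round 6 (the publisher proposes): the author will accept anything ≥ 0, so the publisher offers 0 and keeps 400.
Round 5 (the author proposes): the publisher can get 400 next round, worth 0.97 × 400 = 388 now; the author offers that and keeps 12.
Round 4 (the publisher proposes): the author can get 12 next round, worth 0.81 × 12 = 9.72 now. The publisher offers 9.72 and keeps 400 − 9.72 = 390.28.
Round 3 (the author proposes): the publisher can get 390.28 next round, worth 0.97 × 390.28 = 378.5716 now. The author offers 378.5716 and keeps 400 − 378.5716 = 21.4284.
Round 2 (the publisher proposes): the author can get 21.4284 next round, worth 0.81 × 21.4284 = 17.357004 now; the publisher offers that and keeps 382.642996.
Round 1 (the author proposes): the publisher can get 382.642996 next round, worth 0.97 × 382.642996 = 371.16370612 now, so the author offers 371.16370612, keeping 28.83629388.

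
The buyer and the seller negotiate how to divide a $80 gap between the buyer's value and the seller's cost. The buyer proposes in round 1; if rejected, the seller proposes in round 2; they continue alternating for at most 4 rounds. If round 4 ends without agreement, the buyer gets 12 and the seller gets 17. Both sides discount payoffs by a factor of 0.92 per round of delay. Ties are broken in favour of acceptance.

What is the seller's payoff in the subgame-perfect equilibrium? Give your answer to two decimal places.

Round 4 (the seller proposes): the buyer gets 12 if talks fail, so the seller offers 12 and keeps 68.
Round 3 (the buyer proposes): the seller can get 68 next round, worth 0.92 × 68 = 62.56 now. The buyer offers 62.56 and keeps 80 − 62.56 = 17.44.
Round 2 (the seller proposes): the buyer can get 17.44 next round, worth 0.92 × 17.44 = 16.0448 now; the seller offers that and keeps 63.9552.
Round 1 (the buyer proposes): the seller can get 63.9552 next round, worth 0.92 × 63.9552 = 58.838784 now, so the buyer offers 58.838784, keeping 21.161216.

58.84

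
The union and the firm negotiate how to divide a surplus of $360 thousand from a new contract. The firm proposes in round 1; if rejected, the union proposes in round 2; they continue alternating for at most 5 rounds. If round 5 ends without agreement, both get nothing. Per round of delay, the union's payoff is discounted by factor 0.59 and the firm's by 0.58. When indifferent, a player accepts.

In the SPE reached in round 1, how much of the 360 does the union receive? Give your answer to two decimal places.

119.73

Round 5 (the firm proposes): rejection yields 0 for the union; the firm offers 0 and keeps 360.
Round 4 (the union proposes): the firm can get 360 next round, worth 0.58 × 360 = 208.8 now; the union offers that and keeps 151.2.
Round 3 (the firm proposes): the union can get 151.2 next round, worth 0.59 × 151.2 = 89.208 now; the firm offers that and keeps 270.792.
Round 2 (the union proposes): the firm can get 270.792 next round, worth 0.58 × 270.792 = 157.05936 now. The union offers 157.05936 and keeps 360 − 157.05936 = 202.94064.
Round 1 (the firm proposes): the union can get 202.94064 next round, worth 0.59 × 202.94064 = 119.7349776 now. The firm offers 119.7349776 and keeps 360 − 119.7349776 = 240.2650224.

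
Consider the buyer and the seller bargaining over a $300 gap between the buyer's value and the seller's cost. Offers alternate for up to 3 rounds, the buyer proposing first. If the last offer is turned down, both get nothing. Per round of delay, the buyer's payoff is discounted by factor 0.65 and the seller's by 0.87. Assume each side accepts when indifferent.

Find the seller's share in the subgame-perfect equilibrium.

Round 3 (the buyer proposes): the seller will accept anything ≥ 0, so the buyer offers 0 and keeps 300.
Round 2 (the seller proposes): the buyer can get 300 next round, worth 0.65 × 300 = 195 now. The seller offers 195 and keeps 300 − 195 = 105.
Round 1 (the buyer proposes): the seller can get 105 next round, worth 0.87 × 105 = 91.35 now. The buyer offers 91.35 and keeps 300 − 91.35 = 208.65.

91.35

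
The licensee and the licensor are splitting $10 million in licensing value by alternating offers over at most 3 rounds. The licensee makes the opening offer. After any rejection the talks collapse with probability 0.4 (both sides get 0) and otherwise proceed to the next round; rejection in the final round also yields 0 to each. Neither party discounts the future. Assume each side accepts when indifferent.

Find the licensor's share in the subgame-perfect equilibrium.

2.4

Round 3 (the licensee proposes): the licensor will accept anything ≥ 0, so the licensee offers 0 and keeps 10.
Round 2 (the licensor proposes): rejecting gives the licensee an expected 0.6 × 10 = 6. The licensor offers 6 and keeps 10 − 6 = 4.
Round 1 (the licensee proposes): rejecting gives the licensor an expected 0.6 × 4 = 2.4; the licensee offers that and keeps 7.6.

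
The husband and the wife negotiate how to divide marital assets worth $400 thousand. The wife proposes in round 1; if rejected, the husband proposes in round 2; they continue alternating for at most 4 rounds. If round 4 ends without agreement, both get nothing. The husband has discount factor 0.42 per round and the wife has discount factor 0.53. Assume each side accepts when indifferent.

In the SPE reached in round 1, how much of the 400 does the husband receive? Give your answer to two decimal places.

116.36

Round 4 (the husband proposes): rejection yields 0 for the wife; the husband offers 0 and keeps 400.
Round 3 (the wife proposes): the husband can get 400 next round, worth 0.42 × 400 = 168 now. The wife offers 168 and keeps 400 − 168 = 232.
Round 2 (the husband proposes): the wife can get 232 next round, worth 0.53 × 232 = 122.96 now, so the husband offers 122.96, keeping 277.04.
Round 1 (the wife proposes): the husband can get 277.04 next round, worth 0.42 × 277.04 = 116.3568 now; the wife offers that and keeps 283.6432.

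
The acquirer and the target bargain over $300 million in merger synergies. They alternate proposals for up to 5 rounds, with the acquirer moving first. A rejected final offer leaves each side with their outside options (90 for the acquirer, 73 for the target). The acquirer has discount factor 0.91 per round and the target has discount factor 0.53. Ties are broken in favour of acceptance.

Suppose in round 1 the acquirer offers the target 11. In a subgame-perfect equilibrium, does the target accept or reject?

Round 5 (the acquirer proposes): the target gets 73 if talks fail, so the acquirer offers 73 and keeps 227.
Round 4 (the target proposes): the acquirer can get 227 next round, worth 0.91 × 227 = 206.57 now, so the target offers 206.57, keeping 93.43.
Round 3 (the acquirer proposes): the target can get 93.43 next round, worth 0.53 × 93.43 = 49.5179 now; the acquirer offers that and keeps 250.4821.
Round 2 (the target proposes): the acquirer can get 250.4821 next round, worth 0.91 × 250.4821 = 227.938711 now; the target offers that and keeps 72.061289.
So by rejecting in round 1, the target gets 72.061289 next round, worth 0.53 × 72.061289 = 38.19248317 now.
Offer 11 < 38.19248317, so the target rejects.

Reject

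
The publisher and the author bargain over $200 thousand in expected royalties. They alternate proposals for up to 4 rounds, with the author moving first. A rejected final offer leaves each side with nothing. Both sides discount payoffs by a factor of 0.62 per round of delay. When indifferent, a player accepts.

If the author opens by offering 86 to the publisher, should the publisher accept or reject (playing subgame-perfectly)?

Reject

Round 4 (the publisher proposes): rejection yields 0 for the author; the publisher offers 0 and keeps 200.
Round 3 (the author proposes): the publisher can get 200 next round, worth 0.62 × 200 = 124 now. The author offers 124 and keeps 200 − 124 = 76.
Round 2 (the publisher proposes): the author can get 76 next round, worth 0.62 × 76 = 47.12 now, so the publisher offers 47.12, keeping 152.88.
So by rejecting in round 1, the publisher gets 152.88 next round, worth 0.62 × 152.88 = 94.7856 now.
Offer 86 < 94.7856, so the publisher rejects.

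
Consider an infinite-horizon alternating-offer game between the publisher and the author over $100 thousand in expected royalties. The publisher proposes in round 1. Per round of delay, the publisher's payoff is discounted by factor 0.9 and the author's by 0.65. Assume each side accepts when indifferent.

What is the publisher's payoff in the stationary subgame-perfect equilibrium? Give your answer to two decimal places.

In a stationary SPE each proposer offers the other exactly their discounted continuation value.
If the publisher keeps x when proposing and the author keeps y when proposing, then x = 100 − 0.65y and y = 100 − 0.9x.
Solving: x = 100(1 − 0.65) / (1 − 0.9·0.65) = 35 / 0.415 ≈ 84.3373.
The author gets 100 − 84.3373 ≈ 15.6627.

84.34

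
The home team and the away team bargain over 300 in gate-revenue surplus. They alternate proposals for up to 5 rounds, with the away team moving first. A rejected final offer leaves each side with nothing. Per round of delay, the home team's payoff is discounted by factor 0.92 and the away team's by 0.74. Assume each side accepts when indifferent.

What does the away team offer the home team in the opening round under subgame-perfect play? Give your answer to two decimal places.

120.61

Solve by backward induction from round 5.
Round 5 (the away team proposes): the home team will accept anything ≥ 0, so the away team offers 0 and keeps 300.
Round 4 (the home team proposes): the away team can get 300 next round, worth 0.74 × 300 = 222 now; the home team offers that and keeps 78.
Round 3 (the away team proposes): the home team can get 78 next round, worth 0.92 × 78 = 71.76 now, so the away team offers 71.76, keeping 228.24.
Round 2 (the home team proposes): the away team can get 228.24 next round, worth 0.74 × 228.24 = 168.8976 now. The home team offers 168.8976 and keeps 300 − 168.8976 = 131.1024.
Round 1 (the away team proposes): the home team can get 131.1024 next round, worth 0.92 × 131.1024 = 120.614208 now, so the away team offers 120.614208, keeping 179.385792.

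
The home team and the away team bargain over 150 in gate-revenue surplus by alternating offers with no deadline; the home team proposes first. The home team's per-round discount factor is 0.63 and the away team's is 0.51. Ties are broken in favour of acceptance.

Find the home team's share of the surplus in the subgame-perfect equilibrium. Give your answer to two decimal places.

108.30

When the home team proposes, the away team accepts any offer worth at least 0.51 times what the away team would get by proposing next round; and vice versa.
This gives x = 150 − 0.51y and y = 150 − 0.63x, where x and y are each side's share when it proposes.
Hence (1 − 0.51·0.63)x = 150(1 − 0.51), i.e. 0.6787·x = 73.5.
x ≈ 108.2953; the away team's share is 150 − x ≈ 41.7047.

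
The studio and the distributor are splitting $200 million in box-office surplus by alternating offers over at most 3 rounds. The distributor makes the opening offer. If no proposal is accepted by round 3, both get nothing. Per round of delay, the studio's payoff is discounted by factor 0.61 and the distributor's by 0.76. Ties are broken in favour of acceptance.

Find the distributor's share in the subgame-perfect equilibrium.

170.72

Round 3 (the distributor proposes): the studio will accept anything ≥ 0, so the distributor offers 0 and keeps 200.
Round 2 (the studio proposes): the distributor can get 200 next round, worth 0.76 × 200 = 152 now; the studio offers that and keeps 48.
Round 1 (the distributor proposes): the studio can get 48 next round, worth 0.61 × 48 = 29.28 now; the distributor offers that and keeps 170.72.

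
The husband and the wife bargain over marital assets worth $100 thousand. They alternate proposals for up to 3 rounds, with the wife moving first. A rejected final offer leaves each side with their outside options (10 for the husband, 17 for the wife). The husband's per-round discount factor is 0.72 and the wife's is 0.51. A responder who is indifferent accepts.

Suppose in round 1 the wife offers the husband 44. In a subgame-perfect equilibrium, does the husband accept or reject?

Round 3 (the wife proposes): the husband gets 10 if talks fail, so the wife offers 10 and keeps 90.
Round 2 (the husband proposes): the wife can get 90 next round, worth 0.51 × 90 = 45.9 now. The husband offers 45.9 and keeps 100 − 45.9 = 54.1.
So by rejecting in round 1, the husband gets 54.1 next round, worth 0.72 × 54.1 = 38.952 now.
Offer 44 ≥ 38.952, so the husband accepts.

Accept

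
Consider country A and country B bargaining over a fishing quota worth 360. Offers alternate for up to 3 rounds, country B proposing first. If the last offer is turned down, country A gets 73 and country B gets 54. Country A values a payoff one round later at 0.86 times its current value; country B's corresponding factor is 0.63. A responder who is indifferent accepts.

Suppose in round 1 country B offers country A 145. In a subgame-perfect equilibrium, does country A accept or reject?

Reject

Round 3 (country B proposes): country A gets 73 if talks fail, so country B offers 73 and keeps 287.
Round 2 (country A proposes): country B can get 287 next round, worth 0.63 × 287 = 180.81 now; country A offers that and keeps 179.19.
So by rejecting in round 1, country A gets 179.19 next round, worth 0.86 × 179.19 = 154.1034 now.
Offer 145 < 154.1034, so country A rejects.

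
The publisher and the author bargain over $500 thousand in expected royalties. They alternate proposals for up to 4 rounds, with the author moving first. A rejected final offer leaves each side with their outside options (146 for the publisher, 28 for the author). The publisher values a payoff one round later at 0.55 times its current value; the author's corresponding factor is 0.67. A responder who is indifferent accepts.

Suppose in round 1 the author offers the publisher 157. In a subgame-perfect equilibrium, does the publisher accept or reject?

Round 4 (the publisher proposes): the author gets 28 if talks fail, so the publisher offers 28 and keeps 472.
Round 3 (the author proposes): the publisher can get 472 next round, worth 0.55 × 472 = 259.6 now, so the author offers 259.6, keeping 240.4.
Round 2 (the publisher proposes): the author can get 240.4 next round, worth 0.67 × 240.4 = 161.068 now, so the publisher offers 161.068, keeping 338.932.
So by rejecting in round 1, the publisher gets 338.932 next round, worth 0.55 × 338.932 = 186.4126 now.
Offer 157 < 186.4126, so the publisher rejects.

Reject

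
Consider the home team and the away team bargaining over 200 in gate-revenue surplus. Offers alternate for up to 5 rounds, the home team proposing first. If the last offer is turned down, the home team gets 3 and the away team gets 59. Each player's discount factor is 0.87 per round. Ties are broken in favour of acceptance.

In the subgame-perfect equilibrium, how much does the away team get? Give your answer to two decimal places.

Round 5 (the home team proposes): the away team gets 59 if talks fail, so the home team offers 59 and keeps 141.
Round 4 (the away team proposes): the home team can get 141 next round, worth 0.87 × 141 = 122.67 now; the away team offers that and keeps 77.33.
Round 3 (the home team proposes): the away team can get 77.33 next round, worth 0.87 × 77.33 = 67.2771 now, so the home team offers 67.2771, keeping 132.7229.
Round 2 (the away team proposes): the home team can get 132.7229 next round, worth 0.87 × 132.7229 = 115.468923 now; the away team offers that and keeps 84.531077.
Round 1 (the home team proposes): the away team can get 84.531077 next round, worth 0.87 × 84.531077 = 73.54203699 now; the home team offers that and keeps 126.45796301.

73.54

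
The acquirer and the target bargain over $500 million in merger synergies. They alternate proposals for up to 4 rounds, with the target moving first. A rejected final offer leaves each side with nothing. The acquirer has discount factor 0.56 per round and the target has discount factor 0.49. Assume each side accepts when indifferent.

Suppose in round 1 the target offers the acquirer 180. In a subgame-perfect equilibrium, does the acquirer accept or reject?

Reject

Round 4 (the acquirer proposes): the target will accept anything ≥ 0, so the acquirer offers 0 and keeps 500.
Round 3 (the target proposes): the acquirer can get 500 next round, worth 0.56 × 500 = 280 now, so the target offers 280, keeping 220.
Round 2 (the acquirer proposes): the target can get 220 next round, worth 0.49 × 220 = 107.8 now. The acquirer offers 107.8 and keeps 500 − 107.8 = 392.2.
So by rejecting in round 1, the acquirer gets 392.2 next round, worth 0.56 × 392.2 = 219.632 now.
Offer 180 < 219.632, so the acquirer rejects.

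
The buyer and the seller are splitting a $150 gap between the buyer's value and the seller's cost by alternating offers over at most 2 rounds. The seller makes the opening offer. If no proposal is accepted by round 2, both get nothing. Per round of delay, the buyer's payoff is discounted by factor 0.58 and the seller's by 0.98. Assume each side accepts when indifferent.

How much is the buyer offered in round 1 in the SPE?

Round 2 (the buyer proposes): rejection yields 0 for the seller; the buyer offers 0 and keeps 150.
Round 1 (the seller proposes): the buyer can get 150 next round, worth 0.58 × 150 = 87 now. The seller offers 87 and keeps 150 − 87 = 63.

87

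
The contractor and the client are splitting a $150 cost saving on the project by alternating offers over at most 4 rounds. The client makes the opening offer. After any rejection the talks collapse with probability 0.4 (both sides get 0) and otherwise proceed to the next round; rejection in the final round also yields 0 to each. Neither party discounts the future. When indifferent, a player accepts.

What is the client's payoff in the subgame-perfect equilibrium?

By backward induction:
Round 4 (the contractor proposes): the client will accept anything ≥ 0, so the contractor offers 0 and keeps 150.
Round 3 (the client proposes): rejecting gives the contractor an expected 0.6 × 150 = 90. The client offers 90 and keeps 150 − 90 = 60.
Round 2 (the contractor proposes): rejecting gives the client an expected 0.6 × 60 = 36, so the contractor offers 36, keeping 114.
Round 1 (the client proposes): rejecting gives the contractor an expected 0.6 × 114 = 68.4. The client offers 68.4 and keeps 150 − 68.4 = 81.6.

81.6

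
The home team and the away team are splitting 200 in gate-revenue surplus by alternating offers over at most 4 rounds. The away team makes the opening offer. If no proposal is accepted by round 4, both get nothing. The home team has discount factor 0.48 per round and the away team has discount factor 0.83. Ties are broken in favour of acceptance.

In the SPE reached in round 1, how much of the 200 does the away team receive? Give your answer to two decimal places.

145.43

Work backward from the last round.
Round 4 (the home team proposes): rejection yields 0 for the away team; the home team offers 0 and keeps 200.
Round 3 (the away team proposes): the home team can get 200 next round, worth 0.48 × 200 = 96 now. The away team offers 96 and keeps 200 − 96 = 104.
Round 2 (the home team proposes): the away team can get 104 next round, worth 0.83 × 104 = 86.32 now, so the home team offers 86.32, keeping 113.68.
Round 1 (the away team proposes): the home team can get 113.68 next round, worth 0.48 × 113.68 = 54.5664 now, so the away team offers 54.5664, keeping 145.4336.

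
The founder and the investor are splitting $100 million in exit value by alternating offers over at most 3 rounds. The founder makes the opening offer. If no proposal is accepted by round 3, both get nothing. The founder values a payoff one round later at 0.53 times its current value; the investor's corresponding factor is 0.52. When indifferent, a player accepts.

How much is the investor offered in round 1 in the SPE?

24.44

Round 3 (the founder proposes): rejection yields 0 for the investor; the founder offers 0 and keeps 100.
Round 2 (the investor proposes): the founder can get 100 next round, worth 0.53 × 100 = 53 now, so the investor offers 53, keeping 47.
Round 1 (the founder proposes): the investor can get 47 next round, worth 0.52 × 47 = 24.44 now. The founder offers 24.44 and keeps 100 − 24.44 = 75.56.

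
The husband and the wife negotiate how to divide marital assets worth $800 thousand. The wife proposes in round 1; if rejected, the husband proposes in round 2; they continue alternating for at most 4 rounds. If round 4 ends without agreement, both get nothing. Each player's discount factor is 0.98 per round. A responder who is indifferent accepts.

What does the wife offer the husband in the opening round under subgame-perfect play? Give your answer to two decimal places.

768.63

Round 4 (the husband proposes): the wife will accept anything ≥ 0, so the husband offers 0 and keeps 800.
Round 3 (the wife proposes): the husband can get 800 next round, worth 0.98 × 800 = 784 now, so the wife offers 784, keeping 16.
Round 2 (the husband proposes): the wife can get 16 next round, worth 0.98 × 16 = 15.68 now; the husband offers that and keeps 784.32.
Round 1 (the wife proposes): the husband can get 784.32 next round, worth 0.98 × 784.32 = 768.6336 now; the wife offers that and keeps 31.3664.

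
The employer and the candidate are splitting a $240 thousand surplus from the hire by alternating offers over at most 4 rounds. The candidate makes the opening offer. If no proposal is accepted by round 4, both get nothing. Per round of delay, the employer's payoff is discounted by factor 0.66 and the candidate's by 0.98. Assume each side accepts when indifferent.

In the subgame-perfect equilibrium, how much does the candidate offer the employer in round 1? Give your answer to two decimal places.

Round 4 (the employer proposes): rejection yields 0 for the candidate; the employer offers 0 and keeps 240.
Round 3 (the candidate proposes): the employer can get 240 next round, worth 0.66 × 240 = 158.4 now. The candidate offers 158.4 and keeps 240 − 158.4 = 81.6.
Round 2 (the employer proposes): the candidate can get 81.6 next round, worth 0.98 × 81.6 = 79.968 now; the employer offers that and keeps 160.032.
Round 1 (the candidate proposes): the employer can get 160.032 next round, worth 0.66 × 160.032 = 105.62112 now. The candidate offers 105.62112 and keeps 240 − 105.62112 = 134.37888.

105.62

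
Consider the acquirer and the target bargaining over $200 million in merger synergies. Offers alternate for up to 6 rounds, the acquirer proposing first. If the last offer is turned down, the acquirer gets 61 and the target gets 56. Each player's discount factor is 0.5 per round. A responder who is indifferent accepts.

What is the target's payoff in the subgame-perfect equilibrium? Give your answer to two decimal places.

Work backward from the last round.
Round 6 (the target proposes): the acquirer gets 61 if talks fail, so the target offers 61 and keeps 139.
Round 5 (the acquirer proposes): the target can get 139 next round, worth 0.5 × 139 = 69.5 now; the acquirer offers that and keeps 130.5.
Round 4 (the target proposes): the acquirer can get 130.5 next round, worth 0.5 × 130.5 = 65.25 now, so the target offers 65.25, keeping 134.75.
Round 3 (the acquirer proposes): the target can get 134.75 next round, worth 0.5 × 134.75 = 67.375 now; the acquirer offers that and keeps 132.625.
Round 2 (the target proposes): the acquirer can get 132.625 next round, worth 0.5 × 132.625 = 66.3125 now; the target offers that and keeps 133.6875.
Round 1 (the acquirer proposes): the target can get 133.6875 next round, worth 0.5 × 133.6875 = 66.84375 now. The acquirer offers 66.84375 and keeps 200 − 66.84375 = 133.15625.

66.84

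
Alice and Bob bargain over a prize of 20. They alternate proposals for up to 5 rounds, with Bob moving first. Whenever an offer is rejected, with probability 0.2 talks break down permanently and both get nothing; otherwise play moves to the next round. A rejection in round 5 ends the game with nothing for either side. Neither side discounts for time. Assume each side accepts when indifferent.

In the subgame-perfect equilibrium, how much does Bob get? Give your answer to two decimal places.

By backward induction:
Round 5 (Bob proposes): Alice will accept anything ≥ 0, so Bob offers 0 and keeps 20.
Round 4 (Alice proposes): rejecting gives Bob an expected 0.8 × 20 = 16, so Alice offers 16, keeping 4.
Round 3 (Bob proposes): rejecting gives Alice an expected 0.8 × 4 = 3.2, so Bob offers 3.2, keeping 16.8.
Round 2 (Alice proposes): rejecting gives Bob an expected 0.8 × 16.8 = 13.44, so Alice offers 13.44, keeping 6.56.
Round 1 (Bob proposes): rejecting gives Alice an expected 0.8 × 6.56 = 5.248. Bob offers 5.248 and keeps 20 − 5.248 = 14.752.

14.75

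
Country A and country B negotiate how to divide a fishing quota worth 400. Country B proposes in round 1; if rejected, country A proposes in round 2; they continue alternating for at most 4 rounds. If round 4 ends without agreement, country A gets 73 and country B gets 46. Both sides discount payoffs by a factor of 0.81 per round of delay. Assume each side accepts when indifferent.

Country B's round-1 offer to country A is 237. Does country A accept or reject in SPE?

Work out country A's continuation value if the offer is rejected.
Round 4 (country A proposes): country B gets 46 if talks fail, so country A offers 46 and keeps 354.
Round 3 (country B proposes): country A can get 354 next round, worth 0.81 × 354 = 286.74 now, so country B offers 286.74, keeping 113.26.
Round 2 (country A proposes): country B can get 113.26 next round, worth 0.81 × 113.26 = 91.7406 now; country A offers that and keeps 308.2594.
So by rejecting in round 1, country A gets 308.2594 next round, worth 0.81 × 308.2594 = 249.690114 now.
Offer 237 < 249.690114, so country A rejects.

Reject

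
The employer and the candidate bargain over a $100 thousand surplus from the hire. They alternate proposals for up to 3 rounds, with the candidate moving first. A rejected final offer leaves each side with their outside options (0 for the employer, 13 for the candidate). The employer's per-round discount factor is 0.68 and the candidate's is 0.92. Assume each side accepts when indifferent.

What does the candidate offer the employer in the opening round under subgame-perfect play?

Work backward from the last round.
Round 3 (the candidate proposes): the employer will accept anything ≥ 0, so the candidate offers 0 and keeps 100.
Round 2 (the employer proposes): the candidate can get 100 next round, worth 0.92 × 100 = 92 now, so the employer offers 92, keeping 8.
Round 1 (the candidate proposes): the employer can get 8 next round, worth 0.68 × 8 = 5.44 now. The candidate offers 5.44 and keeps 100 − 5.44 = 94.56.

5.44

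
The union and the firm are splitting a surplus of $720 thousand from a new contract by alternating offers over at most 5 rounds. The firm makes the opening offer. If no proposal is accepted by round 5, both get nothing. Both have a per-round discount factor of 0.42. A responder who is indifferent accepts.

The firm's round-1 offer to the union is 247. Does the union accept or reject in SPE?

Accept

Work out the union's continuation value if the offer is rejected.
Round 5 (the firm proposes): the union will accept anything ≥ 0, so the firm offers 0 and keeps 720.
Round 4 (the union proposes): the firm can get 720 next round, worth 0.42 × 720 = 302.4 now, so the union offers 302.4, keeping 417.6.
Round 3 (the firm proposes): the union can get 417.6 next round, worth 0.42 × 417.6 = 175.392 now; the firm offers that and keeps 544.608.
Round 2 (the union proposes): the firm can get 544.608 next round, worth 0.42 × 544.608 = 228.73536 now. The union offers 228.73536 and keeps 720 − 228.73536 = 491.26464.
So by rejecting in round 1, the union gets 491.26464 next round, worth 0.42 × 491.26464 = 206.3311488 now.
Offer 247 ≥ 206.3311488, so the union accepts.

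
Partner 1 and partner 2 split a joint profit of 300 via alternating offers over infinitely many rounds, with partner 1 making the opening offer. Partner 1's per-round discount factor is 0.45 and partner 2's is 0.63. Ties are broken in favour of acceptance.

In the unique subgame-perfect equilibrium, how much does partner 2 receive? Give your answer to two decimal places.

145.08

Let x be partner 1's share when partner 1 proposes and y be partner 2's share when partner 2 proposes.
Partner 2 accepts iff offered ≥ 0.63·y, so x = 300 − 0.63y. Symmetrically y = 300 − 0.45x.
Substituting: x = 300 − 0.63(300 − 0.45x), giving x(1 − 0.45·0.63) = 300(1 − 0.63).
So x = 300 × 0.37 / 0.7165 ≈ 154.9197, and partner 2 receives 300 − x ≈ 145.0803.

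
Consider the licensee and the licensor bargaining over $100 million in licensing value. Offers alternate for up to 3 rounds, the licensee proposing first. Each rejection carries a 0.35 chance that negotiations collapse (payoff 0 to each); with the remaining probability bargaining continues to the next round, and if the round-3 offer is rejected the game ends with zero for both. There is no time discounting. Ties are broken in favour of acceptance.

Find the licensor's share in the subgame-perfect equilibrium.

By backward induction:
Round 3 (the licensee proposes): the licensor will accept anything ≥ 0, so the licensee offers 0 and keeps 100.
Round 2 (the licensor proposes): rejecting gives the licensee an expected 0.65 × 100 = 65; the licensor offers that and keeps 35.
Round 1 (the licensee proposes): rejecting gives the licensor an expected 0.65 × 35 = 22.75; the licensee offers that and keeps 77.25.

22.75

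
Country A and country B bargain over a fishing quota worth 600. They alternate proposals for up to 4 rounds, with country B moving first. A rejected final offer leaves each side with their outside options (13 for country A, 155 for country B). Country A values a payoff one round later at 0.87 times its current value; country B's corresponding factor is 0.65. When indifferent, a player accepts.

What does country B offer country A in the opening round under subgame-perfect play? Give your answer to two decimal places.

401.63

Round 4 (country A proposes): country B gets 155 if talks fail, so country A offers 155 and keeps 445.
Round 3 (country B proposes): country A can get 445 next round, worth 0.87 × 445 = 387.15 now, so country B offers 387.15, keeping 212.85.
Round 2 (country A proposes): country B can get 212.85 next round, worth 0.65 × 212.85 = 138.3525 now, so country A offers 138.3525, keeping 461.6475.
Round 1 (country B proposes): country A can get 461.6475 next round, worth 0.87 × 461.6475 = 401.633325 now; country B offers that and keeps 198.366675.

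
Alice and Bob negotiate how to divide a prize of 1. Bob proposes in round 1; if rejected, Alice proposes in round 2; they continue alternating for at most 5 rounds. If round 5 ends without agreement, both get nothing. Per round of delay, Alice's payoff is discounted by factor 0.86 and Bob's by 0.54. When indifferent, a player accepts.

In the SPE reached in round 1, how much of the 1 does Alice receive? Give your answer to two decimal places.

Round 5 (Bob proposes): rejection yields 0 for Alice; Bob offers 0 and keeps 1.
Round 4 (Alice proposes): Bob can get 1 next round, worth 0.54 × 1 = 0.54 now. Alice offers 0.54 and keeps 1 − 0.54 = 0.46.
Round 3 (Bob proposes): Alice can get 0.46 next round, worth 0.86 × 0.46 = 0.3956 now; Bob offers that and keeps 0.6044.
Round 2 (Alice proposes): Bob can get 0.6044 next round, worth 0.54 × 0.6044 = 0.326376 now; Alice offers that and keeps 0.673624.
Round 1 (Bob proposes): Alice can get 0.673624 next round, worth 0.86 × 0.673624 = 0.57931664 now, so Bob offers 0.57931664, keeping 0.42068336.

0.58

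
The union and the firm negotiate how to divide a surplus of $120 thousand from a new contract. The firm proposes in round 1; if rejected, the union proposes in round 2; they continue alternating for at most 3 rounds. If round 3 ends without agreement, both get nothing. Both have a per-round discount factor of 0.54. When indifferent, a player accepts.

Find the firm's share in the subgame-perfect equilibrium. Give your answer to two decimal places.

Round 3 (the firm proposes): the union will accept anything ≥ 0, so the firm offers 0 and keeps 120.
Round 2 (the union proposes): the firm can get 120 next round, worth 0.54 × 120 = 64.8 now. The union offers 64.8 and keeps 120 − 64.8 = 55.2.
Round 1 (the firm proposes): the union can get 55.2 next round, worth 0.54 × 55.2 = 29.808 now, so the firm offers 29.808, keeping 90.192.

90.19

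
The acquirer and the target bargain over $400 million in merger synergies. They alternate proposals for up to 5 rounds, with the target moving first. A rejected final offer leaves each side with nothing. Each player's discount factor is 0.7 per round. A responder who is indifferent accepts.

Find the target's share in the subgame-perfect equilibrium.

274.84

Round 5 (the target proposes): the acquirer will accept anything ≥ 0, so the target offers 0 and keeps 400.
Round 4 (the acquirer proposes): the target can get 400 next round, worth 0.7 × 400 = 280 now. The acquirer offers 280 and keeps 400 − 280 = 120.
Round 3 (the target proposes): the acquirer can get 120 next round, worth 0.7 × 120 = 84 now, so the target offers 84, keeping 316.
Round 2 (the acquirer proposes): the target can get 316 next round, worth 0.7 × 316 = 221.2 now, so the acquirer offers 221.2, keeping 178.8.
Round 1 (the target proposes): the acquirer can get 178.8 next round, worth 0.7 × 178.8 = 125.16 now, so the target offers 125.16, keeping 274.84.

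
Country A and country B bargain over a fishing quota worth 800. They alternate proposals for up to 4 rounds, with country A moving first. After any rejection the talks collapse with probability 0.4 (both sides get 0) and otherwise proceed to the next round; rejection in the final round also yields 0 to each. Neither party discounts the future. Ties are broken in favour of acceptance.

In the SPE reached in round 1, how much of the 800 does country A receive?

Round 4 (country B proposes): rejection yields 0 for country A; country B offers 0 and keeps 800.
Round 3 (country A proposes): rejecting gives country B an expected 0.6 × 800 = 480. Country A offers 480 and keeps 800 − 480 = 320.
Round 2 (country B proposes): rejecting gives country A an expected 0.6 × 320 = 192; country B offers that and keeps 608.
Round 1 (country A proposes): rejecting gives country B an expected 0.6 × 608 = 364.8, so country A offers 364.8, keeping 435.2.

435.2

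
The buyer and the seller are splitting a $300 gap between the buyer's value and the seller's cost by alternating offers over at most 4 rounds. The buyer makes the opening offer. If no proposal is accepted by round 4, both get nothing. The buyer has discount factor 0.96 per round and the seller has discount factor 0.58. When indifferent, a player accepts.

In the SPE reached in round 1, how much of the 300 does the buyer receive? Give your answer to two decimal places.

Round 4 (the seller proposes): the buyer will accept anything ≥ 0, so the seller offers 0 and keeps 300.
Round 3 (the buyer proposes): the seller can get 300 next round, worth 0.58 × 300 = 174 now; the buyer offers that and keeps 126.
Round 2 (the seller proposes): the buyer can get 126 next round, worth 0.96 × 126 = 120.96 now. The seller offers 120.96 and keeps 300 − 120.96 = 179.04.
Round 1 (the buyer proposes): the seller can get 179.04 next round, worth 0.58 × 179.04 = 103.8432 now, so the buyer offers 103.8432, keeping 196.1568.

196.16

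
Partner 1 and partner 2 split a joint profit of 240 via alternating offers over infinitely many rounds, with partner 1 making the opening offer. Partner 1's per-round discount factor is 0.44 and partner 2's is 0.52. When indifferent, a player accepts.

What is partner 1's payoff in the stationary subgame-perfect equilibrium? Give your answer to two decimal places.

In a stationary SPE each proposer offers the other exactly their discounted continuation value.
If partner 1 keeps x when proposing and partner 2 keeps y when proposing, then x = 240 − 0.52y and y = 240 − 0.44x.
Solving: x = 240(1 − 0.52) / (1 − 0.44·0.52) = 115.2 / 0.7712 ≈ 149.3776.
Partner 2 gets 240 − 149.3776 ≈ 90.6224.

149.38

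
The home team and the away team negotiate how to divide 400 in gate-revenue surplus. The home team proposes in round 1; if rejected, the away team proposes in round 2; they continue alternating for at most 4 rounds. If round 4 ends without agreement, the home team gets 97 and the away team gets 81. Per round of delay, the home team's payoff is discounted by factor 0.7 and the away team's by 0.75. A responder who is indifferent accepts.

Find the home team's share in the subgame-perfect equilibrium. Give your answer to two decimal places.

Solve by backward induction from round 4.
Round 4 (the away team proposes): the home team gets 97 if talks fail, so the away team offers 97 and keeps 303.
Round 3 (the home team proposes): the away team can get 303 next round, worth 0.75 × 303 = 227.25 now. The home team offers 227.25 and keeps 400 − 227.25 = 172.75.
Round 2 (the away team proposes): the home team can get 172.75 next round, worth 0.7 × 172.75 = 120.925 now, so the away team offers 120.925, keeping 279.075.
Round 1 (the home team proposes): the away team can get 279.075 next round, worth 0.75 × 279.075 = 209.30625 now. The home team offers 209.30625 and keeps 400 − 209.30625 = 190.69375.

190.69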